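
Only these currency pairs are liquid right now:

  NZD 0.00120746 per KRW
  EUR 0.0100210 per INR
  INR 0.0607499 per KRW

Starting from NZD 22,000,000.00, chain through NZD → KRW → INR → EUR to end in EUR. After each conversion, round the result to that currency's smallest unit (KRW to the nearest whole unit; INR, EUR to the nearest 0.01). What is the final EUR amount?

EUR 11,091,915.64

NZD 22,000,000.00 ÷ 0.00120746 = KRW 18,220,065,261
KRW 18,220,065,261 × 0.0607499 = INR 1,106,867,142.60
INR 1,106,867,142.60 × 0.0100210 = EUR 11,091,915.64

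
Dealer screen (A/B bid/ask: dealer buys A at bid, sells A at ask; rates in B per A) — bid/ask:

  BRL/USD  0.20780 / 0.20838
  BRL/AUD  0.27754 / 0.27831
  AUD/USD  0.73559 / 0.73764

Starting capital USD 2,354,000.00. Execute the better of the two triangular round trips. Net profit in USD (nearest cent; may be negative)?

Net profit: USD 28,751.39

Best loop USD → AUD → BRL → USD:
USD 2,354,000.00 ÷ 0.73764 (buy AUD at ask) = AUD 3,191,258.61
AUD 3,191,258.61 ÷ 0.27831 (buy BRL at ask) = BRL 11,466,561.06
BRL 11,466,561.06 × 0.20780 (sell BRL at bid) = USD 2,382,751.39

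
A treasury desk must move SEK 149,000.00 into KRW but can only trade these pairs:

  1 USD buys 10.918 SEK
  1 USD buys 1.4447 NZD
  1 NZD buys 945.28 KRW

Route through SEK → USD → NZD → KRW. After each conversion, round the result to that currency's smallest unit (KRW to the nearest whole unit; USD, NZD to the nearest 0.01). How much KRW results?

KRW 18,637,235

SEK 149,000.00 ÷ 10.918 = USD 13,647.19
USD 13,647.19 × 1.4447 = NZD 19,716.10
NZD 19,716.10 × 945.28 = KRW 18,637,235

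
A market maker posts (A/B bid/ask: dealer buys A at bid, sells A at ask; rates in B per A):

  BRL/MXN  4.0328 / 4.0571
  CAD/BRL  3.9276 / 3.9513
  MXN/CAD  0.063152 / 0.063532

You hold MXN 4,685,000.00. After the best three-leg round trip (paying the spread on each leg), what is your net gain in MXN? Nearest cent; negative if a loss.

Best loop MXN → CAD → BRL → MXN:
MXN 4,685,000.00 × 0.063152 (sell MXN at bid) = CAD 295,867.12
CAD 295,867.12 × 3.9276 (sell CAD at bid) = BRL 1,162,047.70
BRL 1,162,047.70 × 4.0328 (sell BRL at bid) = MXN 4,686,305.97

Net profit: MXN 1,305.97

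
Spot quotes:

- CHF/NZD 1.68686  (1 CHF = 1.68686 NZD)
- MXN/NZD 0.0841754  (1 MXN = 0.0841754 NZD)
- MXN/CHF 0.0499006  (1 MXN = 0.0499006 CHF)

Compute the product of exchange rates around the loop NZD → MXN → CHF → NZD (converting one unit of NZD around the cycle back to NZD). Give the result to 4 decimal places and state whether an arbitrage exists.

1.0000 (no arbitrage)

Around NZD → MXN → CHF → NZD: 1 ÷ 0.0841754 × 0.0499006 × 1.68686 = 0.999999
Product ≈ 1 (deviation 0.000%, within rounding noise).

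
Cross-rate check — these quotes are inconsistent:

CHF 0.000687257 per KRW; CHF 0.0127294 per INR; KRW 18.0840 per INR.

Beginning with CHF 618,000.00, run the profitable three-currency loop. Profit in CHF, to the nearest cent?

Profitable loop is CHF → KRW → INR → CHF:
CHF 618,000.00 ÷ 0.000687257 = KRW 899,226,927
KRW 899,226,927 ÷ 18.0840 = INR 49,725,001.48
INR 49,725,001.48 × 0.0127294 = CHF 632,969.43
Profit = CHF 632,969.43 − CHF 618,000.00

Profit: CHF 14,969.43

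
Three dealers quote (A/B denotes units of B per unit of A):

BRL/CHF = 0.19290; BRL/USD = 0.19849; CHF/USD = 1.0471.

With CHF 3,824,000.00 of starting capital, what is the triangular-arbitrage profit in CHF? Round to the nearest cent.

Profitable loop is CHF → USD → BRL → CHF:
CHF 3,824,000.00 × 1.0471 = USD 4,004,110.40
USD 4,004,110.40 ÷ 0.19849 = BRL 20,172,857.07
BRL 20,172,857.07 × 0.19290 = CHF 3,891,344.13
Profit = CHF 3,891,344.13 − CHF 3,824,000.00

Profit: CHF 67,344.13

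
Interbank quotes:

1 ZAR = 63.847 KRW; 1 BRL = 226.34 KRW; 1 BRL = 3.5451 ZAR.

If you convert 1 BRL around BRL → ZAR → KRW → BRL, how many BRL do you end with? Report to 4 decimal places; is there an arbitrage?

Around BRL → ZAR → KRW → BRL: 1 × 3.5451 × 63.847 ÷ 226.34 = 1.000018
Product ≈ 1 (deviation 0.002%, within rounding noise).

1.0000 (no arbitrage)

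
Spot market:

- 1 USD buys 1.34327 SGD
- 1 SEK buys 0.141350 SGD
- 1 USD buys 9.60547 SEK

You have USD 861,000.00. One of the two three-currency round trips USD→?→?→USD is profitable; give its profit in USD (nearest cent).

Profitable loop is USD → SEK → SGD → USD:
USD 861,000.00 × 9.60547 = SEK 8,270,309.67
SEK 8,270,309.67 × 0.141350 = SGD 1,169,008.27
SGD 1,169,008.27 ÷ 1.34327 = USD 870,270.51
Profit = USD 870,270.51 − USD 861,000.00

Profit: USD 9,270.51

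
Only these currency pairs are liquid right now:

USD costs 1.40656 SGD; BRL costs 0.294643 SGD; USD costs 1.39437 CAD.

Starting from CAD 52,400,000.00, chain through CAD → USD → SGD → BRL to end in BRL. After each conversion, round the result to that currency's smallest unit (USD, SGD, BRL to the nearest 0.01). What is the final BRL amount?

CAD 52,400,000.00 ÷ 1.39437 = USD 37,579,695.49
USD 37,579,695.49 × 1.40656 = SGD 52,858,096.49
SGD 52,858,096.49 ÷ 0.294643 = BRL 179,397,088.99

BRL 179,397,088.99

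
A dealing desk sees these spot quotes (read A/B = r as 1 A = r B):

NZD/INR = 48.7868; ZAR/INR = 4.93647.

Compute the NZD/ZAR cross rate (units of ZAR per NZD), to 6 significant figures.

NZD/ZAR = 9.88293

1 NZD × 48.7868 = 48.7868 INR
48.7868 INR ÷ 4.93647 = 9.88293 ZAR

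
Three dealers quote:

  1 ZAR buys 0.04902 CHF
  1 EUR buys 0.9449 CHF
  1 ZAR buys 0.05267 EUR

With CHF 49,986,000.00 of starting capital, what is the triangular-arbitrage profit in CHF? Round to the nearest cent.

Profitable loop is CHF → ZAR → EUR → CHF:
CHF 49,986,000.00 ÷ 0.04902 = ZAR 1,019,706,242.35
ZAR 1,019,706,242.35 × 0.05267 = EUR 53,707,927.78
EUR 53,707,927.78 × 0.9449 = CHF 50,748,620.96
Profit = CHF 50,748,620.96 − CHF 49,986,000.00

Profit: CHF 762,620.96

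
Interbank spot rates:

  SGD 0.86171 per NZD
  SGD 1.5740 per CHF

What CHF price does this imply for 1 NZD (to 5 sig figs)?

1 NZD × 0.86171 = 0.86171 SGD
0.86171 SGD ÷ 1.5740 = 0.547465 CHF

NZD/CHF = 0.54747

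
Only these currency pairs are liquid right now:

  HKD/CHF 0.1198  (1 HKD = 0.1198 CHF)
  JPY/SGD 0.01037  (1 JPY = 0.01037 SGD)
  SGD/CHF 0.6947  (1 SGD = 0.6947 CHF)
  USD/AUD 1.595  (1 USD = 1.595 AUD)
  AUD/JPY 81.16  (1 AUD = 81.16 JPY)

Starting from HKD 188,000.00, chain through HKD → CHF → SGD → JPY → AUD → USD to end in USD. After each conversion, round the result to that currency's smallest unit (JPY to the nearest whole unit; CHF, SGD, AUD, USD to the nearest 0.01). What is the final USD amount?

USD 24,151.05

HKD 188,000.00 × 0.1198 = CHF 22,522.40
CHF 22,522.40 ÷ 0.6947 = SGD 32,420.33
SGD 32,420.33 ÷ 0.01037 = JPY 3,126,358
JPY 3,126,358 ÷ 81.16 = AUD 38,520.92
AUD 38,520.92 ÷ 1.595 = USD 24,151.05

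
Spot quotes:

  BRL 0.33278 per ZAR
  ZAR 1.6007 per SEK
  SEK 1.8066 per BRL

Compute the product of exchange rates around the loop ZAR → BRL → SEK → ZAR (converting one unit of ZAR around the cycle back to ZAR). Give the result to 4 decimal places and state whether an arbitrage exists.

0.9623 (arbitrage exists)

Around ZAR → BRL → SEK → ZAR: 1 × 0.33278 × 1.8066 × 1.6007 = 0.962341
Product < 1; profitable direction is ZAR → SEK → BRL → ZAR.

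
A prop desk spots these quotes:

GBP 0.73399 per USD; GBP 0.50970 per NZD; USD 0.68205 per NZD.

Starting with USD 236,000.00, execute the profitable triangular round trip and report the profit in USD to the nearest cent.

Profit: USD 4,281.47

Profitable loop is USD → NZD → GBP → USD:
USD 236,000.00 ÷ 0.68205 = NZD 346,015.69
NZD 346,015.69 × 0.50970 = GBP 176,364.20
GBP 176,364.20 ÷ 0.73399 = USD 240,281.47
Profit = USD 240,281.47 − USD 236,000.00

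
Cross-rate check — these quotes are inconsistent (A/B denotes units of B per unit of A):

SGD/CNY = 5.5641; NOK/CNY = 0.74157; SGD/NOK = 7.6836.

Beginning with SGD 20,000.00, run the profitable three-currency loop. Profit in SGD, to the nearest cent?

Profit: SGD 481.04

Profitable loop is SGD → NOK → CNY → SGD:
SGD 20,000.00 × 7.6836 = NOK 153,672.00
NOK 153,672.00 × 0.74157 = CNY 113,958.55
CNY 113,958.55 ÷ 5.5641 = SGD 20,481.04
Profit = SGD 20,481.04 − SGD 20,000.00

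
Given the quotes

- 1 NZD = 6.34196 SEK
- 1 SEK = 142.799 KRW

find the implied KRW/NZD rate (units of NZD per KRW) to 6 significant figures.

KRW/NZD = 0.00110421

1 KRW ÷ 142.799 = 0.00700285 SEK
0.00700285 SEK ÷ 6.34196 = 0.00110421 NZD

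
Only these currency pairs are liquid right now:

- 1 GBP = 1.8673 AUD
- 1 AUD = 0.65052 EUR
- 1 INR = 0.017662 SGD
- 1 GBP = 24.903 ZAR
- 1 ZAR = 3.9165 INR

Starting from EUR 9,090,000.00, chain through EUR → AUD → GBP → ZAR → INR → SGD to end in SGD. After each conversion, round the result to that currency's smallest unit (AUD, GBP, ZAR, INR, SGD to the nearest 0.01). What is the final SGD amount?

SGD 12,890,768.61

EUR 9,090,000.00 ÷ 0.65052 = AUD 13,973,436.64
AUD 13,973,436.64 ÷ 1.8673 = GBP 7,483,230.68
GBP 7,483,230.68 × 24.903 = ZAR 186,354,893.62
ZAR 186,354,893.62 × 3.9165 = INR 729,858,940.86
INR 729,858,940.86 × 0.017662 = SGD 12,890,768.61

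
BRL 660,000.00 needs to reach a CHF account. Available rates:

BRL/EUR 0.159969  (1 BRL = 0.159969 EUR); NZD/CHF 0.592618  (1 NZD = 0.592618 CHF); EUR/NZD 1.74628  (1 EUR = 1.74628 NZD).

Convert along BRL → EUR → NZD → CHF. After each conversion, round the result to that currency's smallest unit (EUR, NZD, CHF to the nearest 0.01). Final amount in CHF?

CHF 109,261.83

BRL 660,000.00 × 0.159969 = EUR 105,579.54
EUR 105,579.54 × 1.74628 = NZD 184,371.44
NZD 184,371.44 × 0.592618 = CHF 109,261.83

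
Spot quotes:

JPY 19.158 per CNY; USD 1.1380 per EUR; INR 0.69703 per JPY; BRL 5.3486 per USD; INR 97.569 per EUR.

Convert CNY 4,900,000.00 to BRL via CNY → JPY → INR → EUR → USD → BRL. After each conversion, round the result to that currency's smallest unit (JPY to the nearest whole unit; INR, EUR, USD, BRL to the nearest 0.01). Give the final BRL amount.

BRL 4,081,955.35

CNY 4,900,000.00 × 19.158 = JPY 93,874,200
JPY 93,874,200 × 0.69703 = INR 65,433,133.63
INR 65,433,133.63 ÷ 97.569 = EUR 670,634.46
EUR 670,634.46 × 1.1380 = USD 763,182.02
USD 763,182.02 × 5.3486 = BRL 4,081,955.35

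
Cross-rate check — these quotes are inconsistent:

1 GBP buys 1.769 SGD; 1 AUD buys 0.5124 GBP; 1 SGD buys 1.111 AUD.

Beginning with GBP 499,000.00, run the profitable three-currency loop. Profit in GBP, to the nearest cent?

Profitable loop is GBP → SGD → AUD → GBP:
GBP 499,000.00 × 1.769 = SGD 882,731.00
SGD 882,731.00 × 1.111 = AUD 980,714.14
AUD 980,714.14 × 0.5124 = GBP 502,517.93
Profit = GBP 502,517.93 − GBP 499,000.00

Profit: GBP 3,517.93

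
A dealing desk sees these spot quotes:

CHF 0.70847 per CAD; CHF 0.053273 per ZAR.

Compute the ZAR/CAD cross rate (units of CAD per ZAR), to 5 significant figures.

1 ZAR × 0.053273 = 0.053273 CHF
0.053273 CHF ÷ 0.70847 = 0.0751944 CAD

ZAR/CAD = 0.075194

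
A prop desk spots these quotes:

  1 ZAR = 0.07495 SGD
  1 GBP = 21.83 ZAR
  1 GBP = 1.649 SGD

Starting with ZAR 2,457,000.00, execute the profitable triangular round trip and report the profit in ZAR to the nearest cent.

Profitable loop is ZAR → GBP → SGD → ZAR:
ZAR 2,457,000.00 ÷ 21.83 = GBP 112,551.53
GBP 112,551.53 × 1.649 = SGD 185,597.48
SGD 185,597.48 ÷ 0.07495 = ZAR 2,476,283.93
Profit = ZAR 2,476,283.93 − ZAR 2,457,000.00

Profit: ZAR 19,283.93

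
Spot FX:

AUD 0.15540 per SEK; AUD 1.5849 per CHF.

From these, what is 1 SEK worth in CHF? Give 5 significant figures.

1 SEK × 0.15540 = 0.1554 AUD
0.1554 AUD ÷ 1.5849 = 0.0980504 CHF

SEK/CHF = 0.098050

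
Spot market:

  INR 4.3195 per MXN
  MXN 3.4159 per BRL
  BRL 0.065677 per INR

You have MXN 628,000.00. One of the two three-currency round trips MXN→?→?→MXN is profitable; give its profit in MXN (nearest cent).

Profit: MXN 20,048.80

Profitable loop is MXN → BRL → INR → MXN:
MXN 628,000.00 ÷ 3.4159 = BRL 183,846.13
BRL 183,846.13 ÷ 0.065677 = INR 2,799,246.79
INR 2,799,246.79 ÷ 4.3195 = MXN 648,048.80
Profit = MXN 648,048.80 − MXN 628,000.00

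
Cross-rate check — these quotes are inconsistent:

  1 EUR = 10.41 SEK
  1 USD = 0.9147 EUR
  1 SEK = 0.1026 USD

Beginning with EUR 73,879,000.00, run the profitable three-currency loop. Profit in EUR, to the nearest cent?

Profitable loop is EUR → USD → SEK → EUR:
EUR 73,879,000.00 ÷ 0.9147 = USD 80,768,558.00
USD 80,768,558.00 ÷ 0.1026 = SEK 787,217,914.20
SEK 787,217,914.20 ÷ 10.41 = EUR 75,621,317.41
Profit = EUR 75,621,317.41 − EUR 73,879,000.00

Profit: EUR 1,742,317.41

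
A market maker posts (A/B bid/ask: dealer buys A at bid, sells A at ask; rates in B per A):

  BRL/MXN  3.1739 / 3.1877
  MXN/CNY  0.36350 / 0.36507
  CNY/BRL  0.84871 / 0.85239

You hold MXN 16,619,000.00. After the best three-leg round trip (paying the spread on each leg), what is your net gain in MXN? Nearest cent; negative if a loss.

Net profit: MXN 134,785.60

Best loop MXN → BRL → CNY → MXN:
MXN 16,619,000.00 ÷ 3.1877 (buy BRL at ask) = BRL 5,213,476.80
BRL 5,213,476.80 ÷ 0.85239 (buy CNY at ask) = CNY 6,116,304.51
CNY 6,116,304.51 ÷ 0.36507 (buy MXN at ask) = MXN 16,753,785.60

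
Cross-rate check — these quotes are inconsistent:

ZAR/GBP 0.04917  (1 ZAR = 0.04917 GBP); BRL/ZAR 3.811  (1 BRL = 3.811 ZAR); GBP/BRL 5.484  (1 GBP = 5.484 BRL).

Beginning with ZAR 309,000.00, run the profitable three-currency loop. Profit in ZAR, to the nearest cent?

Profitable loop is ZAR → GBP → BRL → ZAR:
ZAR 309,000.00 × 0.04917 = GBP 15,193.53
GBP 15,193.53 × 5.484 = BRL 83,321.32
BRL 83,321.32 × 3.811 = ZAR 317,537.54
Profit = ZAR 317,537.54 − ZAR 309,000.00

Profit: ZAR 8,537.54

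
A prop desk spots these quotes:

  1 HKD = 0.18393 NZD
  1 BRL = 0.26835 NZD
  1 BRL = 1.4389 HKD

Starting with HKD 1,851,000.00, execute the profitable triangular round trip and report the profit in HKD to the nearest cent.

Profit: HKD 25,829.56

Profitable loop is HKD → BRL → NZD → HKD:
HKD 1,851,000.00 ÷ 1.4389 = BRL 1,286,399.33
BRL 1,286,399.33 × 0.26835 = NZD 345,205.26
NZD 345,205.26 ÷ 0.18393 = HKD 1,876,829.56
Profit = HKD 1,876,829.56 − HKD 1,851,000.00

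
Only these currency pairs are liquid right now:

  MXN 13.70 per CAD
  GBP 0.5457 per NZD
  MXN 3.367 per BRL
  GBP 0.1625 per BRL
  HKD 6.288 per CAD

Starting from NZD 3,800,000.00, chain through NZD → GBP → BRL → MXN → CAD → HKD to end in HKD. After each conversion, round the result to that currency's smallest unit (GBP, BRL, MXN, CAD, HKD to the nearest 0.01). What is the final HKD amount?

NZD 3,800,000.00 × 0.5457 = GBP 2,073,660.00
GBP 2,073,660.00 ÷ 0.1625 = BRL 12,760,984.62
BRL 12,760,984.62 × 3.367 = MXN 42,966,235.22
MXN 42,966,235.22 ÷ 13.70 = CAD 3,136,221.55
CAD 3,136,221.55 × 6.288 = HKD 19,720,561.11

HKD 19,720,561.11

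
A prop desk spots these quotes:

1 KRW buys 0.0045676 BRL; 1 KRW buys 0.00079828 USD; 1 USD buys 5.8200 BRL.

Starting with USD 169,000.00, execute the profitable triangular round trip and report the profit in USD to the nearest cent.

Profitable loop is USD → BRL → KRW → USD:
USD 169,000.00 × 5.8200 = BRL 983,580.00
BRL 983,580.00 ÷ 0.0045676 = KRW 215,338,471
KRW 215,338,471 × 0.00079828 = USD 171,900.39
Profit = USD 171,900.39 − USD 169,000.00

Profit: USD 2,900.39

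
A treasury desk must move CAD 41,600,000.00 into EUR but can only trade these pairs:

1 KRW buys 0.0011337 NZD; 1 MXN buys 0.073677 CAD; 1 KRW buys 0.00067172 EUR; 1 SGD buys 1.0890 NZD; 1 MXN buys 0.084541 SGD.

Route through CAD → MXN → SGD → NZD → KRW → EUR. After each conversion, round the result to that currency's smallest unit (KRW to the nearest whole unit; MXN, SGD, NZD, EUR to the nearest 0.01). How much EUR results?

CAD 41,600,000.00 ÷ 0.073677 = MXN 564,626,681.33
MXN 564,626,681.33 × 0.084541 = SGD 47,734,104.27
SGD 47,734,104.27 × 1.0890 = NZD 51,982,439.55
NZD 51,982,439.55 ÷ 0.0011337 = KRW 45,852,023,948
KRW 45,852,023,948 × 0.00067172 = EUR 30,799,721.53

EUR 30,799,721.53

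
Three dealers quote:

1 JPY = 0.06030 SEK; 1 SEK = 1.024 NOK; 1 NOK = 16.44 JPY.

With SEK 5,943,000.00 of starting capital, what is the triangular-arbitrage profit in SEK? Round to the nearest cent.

Profitable loop is SEK → NOK → JPY → SEK:
SEK 5,943,000.00 × 1.024 = NOK 6,085,632.00
NOK 6,085,632.00 × 16.44 = JPY 100,047,790
JPY 100,047,790 × 0.06030 = SEK 6,032,881.74
Profit = SEK 6,032,881.74 − SEK 5,943,000.00

Profit: SEK 89,881.74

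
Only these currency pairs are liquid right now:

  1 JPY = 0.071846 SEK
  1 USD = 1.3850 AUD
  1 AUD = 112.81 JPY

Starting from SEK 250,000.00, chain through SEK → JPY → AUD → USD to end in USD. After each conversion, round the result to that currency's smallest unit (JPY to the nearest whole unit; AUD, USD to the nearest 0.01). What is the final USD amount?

USD 22,271.02

SEK 250,000.00 ÷ 0.071846 = JPY 3,479,665
JPY 3,479,665 ÷ 112.81 = AUD 30,845.36
AUD 30,845.36 ÷ 1.3850 = USD 22,271.02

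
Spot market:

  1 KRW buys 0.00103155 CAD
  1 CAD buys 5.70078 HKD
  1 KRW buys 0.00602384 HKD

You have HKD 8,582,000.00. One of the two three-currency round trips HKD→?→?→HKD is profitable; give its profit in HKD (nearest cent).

Profit: HKD 208,981.65

Profitable loop is HKD → CAD → KRW → HKD:
HKD 8,582,000.00 ÷ 5.70078 = CAD 1,505,408.03
CAD 1,505,408.03 ÷ 0.00103155 = KRW 1,459,365,064
KRW 1,459,365,064 × 0.00602384 = HKD 8,790,981.65
Profit = HKD 8,790,981.65 − HKD 8,582,000.00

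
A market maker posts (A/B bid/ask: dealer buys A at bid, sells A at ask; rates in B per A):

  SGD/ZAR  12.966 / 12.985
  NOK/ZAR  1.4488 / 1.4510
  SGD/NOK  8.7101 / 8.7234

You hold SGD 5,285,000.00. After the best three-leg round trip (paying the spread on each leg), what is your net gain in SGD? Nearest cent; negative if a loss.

Best loop SGD → ZAR → NOK → SGD:
SGD 5,285,000.00 × 12.966 (sell SGD at bid) = ZAR 68,525,310.00
ZAR 68,525,310.00 ÷ 1.4510 (buy NOK at ask) = NOK 47,226,264.65
NOK 47,226,264.65 ÷ 8.7234 (buy SGD at ask) = SGD 5,413,745.17

Net profit: SGD 128,745.17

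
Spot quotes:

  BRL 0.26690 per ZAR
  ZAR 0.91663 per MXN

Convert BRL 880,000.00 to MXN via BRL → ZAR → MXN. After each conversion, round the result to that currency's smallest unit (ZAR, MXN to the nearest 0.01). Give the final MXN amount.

MXN 3,596,996.63

BRL 880,000.00 ÷ 0.26690 = ZAR 3,297,115.02
ZAR 3,297,115.02 ÷ 0.91663 = MXN 3,596,996.63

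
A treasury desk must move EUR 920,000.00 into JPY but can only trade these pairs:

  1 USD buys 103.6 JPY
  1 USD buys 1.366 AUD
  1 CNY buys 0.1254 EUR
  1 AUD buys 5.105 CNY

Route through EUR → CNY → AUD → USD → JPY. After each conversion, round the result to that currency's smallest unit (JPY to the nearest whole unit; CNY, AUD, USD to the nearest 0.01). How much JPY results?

JPY 108,994,253

EUR 920,000.00 ÷ 0.1254 = CNY 7,336,523.13
CNY 7,336,523.13 ÷ 5.105 = AUD 1,437,125.00
AUD 1,437,125.00 ÷ 1.366 = USD 1,052,068.08
USD 1,052,068.08 × 103.6 = JPY 108,994,253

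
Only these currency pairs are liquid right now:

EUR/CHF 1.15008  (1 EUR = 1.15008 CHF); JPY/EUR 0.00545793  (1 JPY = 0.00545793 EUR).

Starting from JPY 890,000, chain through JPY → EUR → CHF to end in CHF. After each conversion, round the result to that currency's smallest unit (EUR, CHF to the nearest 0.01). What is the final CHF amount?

JPY 890,000 × 0.00545793 = EUR 4,857.56
EUR 4,857.56 × 1.15008 = CHF 5,586.58

CHF 5,586.58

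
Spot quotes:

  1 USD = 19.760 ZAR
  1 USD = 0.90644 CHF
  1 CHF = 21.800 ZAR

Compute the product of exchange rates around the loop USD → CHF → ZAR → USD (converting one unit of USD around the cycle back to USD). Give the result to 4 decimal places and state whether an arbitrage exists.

Around USD → CHF → ZAR → USD: 1 × 0.90644 × 21.800 ÷ 19.760 = 1.000020
Product ≈ 1 (deviation 0.002%, within rounding noise).

1.0000 (no arbitrage)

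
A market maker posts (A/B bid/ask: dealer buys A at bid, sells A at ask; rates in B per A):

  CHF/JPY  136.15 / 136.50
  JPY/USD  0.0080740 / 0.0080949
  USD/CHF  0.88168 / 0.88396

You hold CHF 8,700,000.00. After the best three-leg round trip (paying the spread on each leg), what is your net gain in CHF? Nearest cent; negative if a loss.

Best loop CHF → USD → JPY → CHF:
CHF 8,700,000.00 ÷ 0.88396 (buy USD at ask) = USD 9,842,074.30
USD 9,842,074.30 ÷ 0.0080949 (buy JPY at ask) = JPY 1,215,836,428
JPY 1,215,836,428 ÷ 136.50 (buy CHF at ask) = CHF 8,907,226.58

Net profit: CHF 207,226.58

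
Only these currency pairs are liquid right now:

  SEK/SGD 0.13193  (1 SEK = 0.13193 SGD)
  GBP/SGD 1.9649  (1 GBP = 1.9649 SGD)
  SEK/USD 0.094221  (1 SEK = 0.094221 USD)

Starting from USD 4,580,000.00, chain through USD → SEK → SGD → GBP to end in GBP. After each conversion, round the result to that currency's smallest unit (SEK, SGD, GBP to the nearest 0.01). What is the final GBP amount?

GBP 3,263,780.01

USD 4,580,000.00 ÷ 0.094221 = SEK 48,609,121.11
SEK 48,609,121.11 × 0.13193 = SGD 6,413,001.35
SGD 6,413,001.35 ÷ 1.9649 = GBP 3,263,780.01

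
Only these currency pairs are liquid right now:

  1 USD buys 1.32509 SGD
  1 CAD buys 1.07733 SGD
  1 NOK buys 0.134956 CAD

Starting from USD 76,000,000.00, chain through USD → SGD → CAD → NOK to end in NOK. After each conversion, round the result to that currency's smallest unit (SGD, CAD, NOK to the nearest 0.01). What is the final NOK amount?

USD 76,000,000.00 × 1.32509 = SGD 100,706,840.00
SGD 100,706,840.00 ÷ 1.07733 = CAD 93,478,172.89
CAD 93,478,172.89 ÷ 0.134956 = NOK 692,656,665.06

NOK 692,656,665.06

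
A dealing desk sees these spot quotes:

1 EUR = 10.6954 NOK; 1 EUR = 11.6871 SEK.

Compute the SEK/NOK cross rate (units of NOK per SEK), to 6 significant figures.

1 SEK ÷ 11.6871 = 0.0855644 EUR
0.0855644 EUR × 10.6954 = 0.915146 NOK

SEK/NOK = 0.915146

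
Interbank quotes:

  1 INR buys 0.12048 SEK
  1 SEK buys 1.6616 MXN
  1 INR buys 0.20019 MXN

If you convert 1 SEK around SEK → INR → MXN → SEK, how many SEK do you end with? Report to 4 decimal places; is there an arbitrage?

Around SEK → INR → MXN → SEK: 1 ÷ 0.12048 × 0.20019 ÷ 1.6616 = 1.000002
Product ≈ 1 (deviation 0.000%, within rounding noise).

1.0000 (no arbitrage)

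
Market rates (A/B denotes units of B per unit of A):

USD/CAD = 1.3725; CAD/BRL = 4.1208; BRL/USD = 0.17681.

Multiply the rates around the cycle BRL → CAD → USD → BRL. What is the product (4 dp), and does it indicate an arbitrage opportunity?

1.0000 (no arbitrage)

Around BRL → CAD → USD → BRL: 1 ÷ 4.1208 ÷ 1.3725 ÷ 0.17681 = 0.999998
Product ≈ 1 (deviation 0.000%, within rounding noise).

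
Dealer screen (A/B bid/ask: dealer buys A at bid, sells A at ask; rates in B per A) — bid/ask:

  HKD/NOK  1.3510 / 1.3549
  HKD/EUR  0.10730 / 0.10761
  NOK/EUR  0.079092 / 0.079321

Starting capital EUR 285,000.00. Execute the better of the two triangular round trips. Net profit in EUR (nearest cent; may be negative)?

Net result: EUR -456.18 (no profitable arbitrage after spreads)

Best loop EUR → NOK → HKD → EUR:
EUR 285,000.00 ÷ 0.079321 (buy NOK at ask) = NOK 3,592,995.55
NOK 3,592,995.55 ÷ 1.3549 (buy HKD at ask) = HKD 2,651,852.94
HKD 2,651,852.94 × 0.10730 (sell HKD at bid) = EUR 284,543.82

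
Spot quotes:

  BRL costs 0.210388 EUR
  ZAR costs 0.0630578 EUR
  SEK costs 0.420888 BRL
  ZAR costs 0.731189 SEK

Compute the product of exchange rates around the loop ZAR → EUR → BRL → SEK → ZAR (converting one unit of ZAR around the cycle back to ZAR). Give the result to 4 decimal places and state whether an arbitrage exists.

Around ZAR → EUR → BRL → SEK → ZAR: 1 × 0.0630578 ÷ 0.210388 ÷ 0.420888 ÷ 0.731189 = 0.973916
Product < 1; profitable direction is ZAR → SEK → BRL → EUR → ZAR.

0.9739 (arbitrage exists)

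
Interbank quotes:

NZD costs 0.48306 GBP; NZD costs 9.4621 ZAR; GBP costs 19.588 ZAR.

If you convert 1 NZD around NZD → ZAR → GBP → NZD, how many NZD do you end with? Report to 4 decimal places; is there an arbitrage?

1.0000 (no arbitrage)

Around NZD → ZAR → GBP → NZD: 1 × 9.4621 ÷ 19.588 ÷ 0.48306 = 0.999992
Product ≈ 1 (deviation 0.001%, within rounding noise).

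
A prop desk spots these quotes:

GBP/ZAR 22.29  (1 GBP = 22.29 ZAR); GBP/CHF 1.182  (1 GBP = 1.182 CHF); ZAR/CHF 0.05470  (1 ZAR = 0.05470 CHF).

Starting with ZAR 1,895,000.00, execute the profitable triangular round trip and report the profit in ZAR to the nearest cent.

Profit: ZAR 59,740.60

Profitable loop is ZAR → CHF → GBP → ZAR:
ZAR 1,895,000.00 × 0.05470 = CHF 103,656.50
CHF 103,656.50 ÷ 1.182 = GBP 87,695.85
GBP 87,695.85 × 22.29 = ZAR 1,954,740.60
Profit = ZAR 1,954,740.60 − ZAR 1,895,000.00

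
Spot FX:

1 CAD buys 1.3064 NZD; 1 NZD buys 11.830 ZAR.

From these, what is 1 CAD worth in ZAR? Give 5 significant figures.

1 CAD × 1.3064 = 1.3064 NZD
1.3064 NZD × 11.830 = 15.4547 ZAR

CAD/ZAR = 15.455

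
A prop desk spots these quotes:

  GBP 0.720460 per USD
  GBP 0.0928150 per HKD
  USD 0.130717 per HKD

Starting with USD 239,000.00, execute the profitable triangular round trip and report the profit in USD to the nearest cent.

Profit: USD 3,505.55

Profitable loop is USD → GBP → HKD → USD:
USD 239,000.00 × 0.720460 = GBP 172,189.94
GBP 172,189.94 ÷ 0.0928150 = HKD 1,855,195.17
HKD 1,855,195.17 × 0.130717 = USD 242,505.55
Profit = USD 242,505.55 − USD 239,000.00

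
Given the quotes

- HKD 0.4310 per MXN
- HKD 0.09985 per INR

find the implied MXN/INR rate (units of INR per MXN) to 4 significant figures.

1 MXN × 0.4310 = 0.431 HKD
0.431 HKD ÷ 0.09985 = 4.31647 INR

MXN/INR = 4.316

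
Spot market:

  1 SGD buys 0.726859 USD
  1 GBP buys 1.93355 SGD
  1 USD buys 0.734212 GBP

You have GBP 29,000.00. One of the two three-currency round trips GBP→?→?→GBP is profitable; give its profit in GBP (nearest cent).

Profit: GBP 924.37

Profitable loop is GBP → SGD → USD → GBP:
GBP 29,000.00 × 1.93355 = SGD 56,072.95
SGD 56,072.95 × 0.726859 = USD 40,757.13
USD 40,757.13 × 0.734212 = GBP 29,924.37
Profit = GBP 29,924.37 − GBP 29,000.00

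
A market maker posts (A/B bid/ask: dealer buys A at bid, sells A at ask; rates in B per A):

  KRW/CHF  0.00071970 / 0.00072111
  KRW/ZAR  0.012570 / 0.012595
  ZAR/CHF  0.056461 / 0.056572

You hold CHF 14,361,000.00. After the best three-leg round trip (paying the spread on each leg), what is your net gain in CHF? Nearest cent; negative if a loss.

Net profit: CHF 144,626.15

Best loop CHF → ZAR → KRW → CHF:
CHF 14,361,000.00 ÷ 0.056572 (buy ZAR at ask) = ZAR 253,853,496.43
ZAR 253,853,496.43 ÷ 0.012595 (buy KRW at ask) = KRW 20,155,100,947
KRW 20,155,100,947 × 0.00071970 (sell KRW at bid) = CHF 14,505,626.15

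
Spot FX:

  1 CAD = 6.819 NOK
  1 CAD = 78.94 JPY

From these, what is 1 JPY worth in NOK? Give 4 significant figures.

JPY/NOK = 0.08638

1 JPY ÷ 78.94 = 0.0126678 CAD
0.0126678 CAD × 6.819 = 0.0863821 NOK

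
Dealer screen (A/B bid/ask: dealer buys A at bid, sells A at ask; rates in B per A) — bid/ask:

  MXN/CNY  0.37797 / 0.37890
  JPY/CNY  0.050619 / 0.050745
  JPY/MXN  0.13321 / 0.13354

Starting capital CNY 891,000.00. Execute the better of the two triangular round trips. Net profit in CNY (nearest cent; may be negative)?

Net profit: CNY 364.41

Best loop CNY → MXN → JPY → CNY:
CNY 891,000.00 ÷ 0.37890 (buy MXN at ask) = MXN 2,351,543.94
MXN 2,351,543.94 ÷ 0.13354 (buy JPY at ask) = JPY 17,609,285
JPY 17,609,285 × 0.050619 (sell JPY at bid) = CNY 891,364.41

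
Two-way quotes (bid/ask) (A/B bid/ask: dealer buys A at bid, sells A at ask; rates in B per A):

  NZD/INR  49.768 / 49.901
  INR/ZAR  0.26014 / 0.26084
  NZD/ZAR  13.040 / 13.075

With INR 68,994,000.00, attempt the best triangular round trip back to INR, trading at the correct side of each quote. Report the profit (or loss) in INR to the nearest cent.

Best loop INR → NZD → ZAR → INR:
INR 68,994,000.00 ÷ 49.901 (buy NZD at ask) = NZD 1,382,617.58
NZD 1,382,617.58 × 13.040 (sell NZD at bid) = ZAR 18,029,333.28
ZAR 18,029,333.28 ÷ 0.26084 (buy INR at ask) = INR 69,120,277.87

Net profit: INR 126,277.87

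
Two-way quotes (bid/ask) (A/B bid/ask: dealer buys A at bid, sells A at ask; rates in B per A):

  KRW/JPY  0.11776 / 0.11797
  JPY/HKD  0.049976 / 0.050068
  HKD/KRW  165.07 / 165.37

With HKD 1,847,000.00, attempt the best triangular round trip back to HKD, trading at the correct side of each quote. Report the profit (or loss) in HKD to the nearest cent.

Best loop HKD → JPY → KRW → HKD:
HKD 1,847,000.00 ÷ 0.050068 (buy JPY at ask) = JPY 36,889,830
JPY 36,889,830 ÷ 0.11797 (buy KRW at ask) = KRW 312,705,178
KRW 312,705,178 ÷ 165.37 (buy HKD at ask) = HKD 1,890,942.60

Net profit: HKD 43,942.60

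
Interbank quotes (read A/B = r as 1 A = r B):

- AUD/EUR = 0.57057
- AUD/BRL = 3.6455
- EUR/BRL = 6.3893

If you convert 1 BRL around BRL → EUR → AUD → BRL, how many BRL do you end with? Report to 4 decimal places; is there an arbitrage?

Around BRL → EUR → AUD → BRL: 1 ÷ 6.3893 ÷ 0.57057 × 3.6455 = 0.999988
Product ≈ 1 (deviation 0.001%, within rounding noise).

1.0000 (no arbitrage)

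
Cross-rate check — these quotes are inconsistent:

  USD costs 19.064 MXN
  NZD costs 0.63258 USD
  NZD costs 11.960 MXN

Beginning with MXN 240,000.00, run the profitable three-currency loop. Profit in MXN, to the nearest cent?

Profitable loop is MXN → NZD → USD → MXN:
MXN 240,000.00 ÷ 11.960 = NZD 20,066.89
NZD 20,066.89 × 0.63258 = USD 12,693.91
USD 12,693.91 × 19.064 = MXN 241,996.76
Profit = MXN 241,996.76 − MXN 240,000.00

Profit: MXN 1,996.76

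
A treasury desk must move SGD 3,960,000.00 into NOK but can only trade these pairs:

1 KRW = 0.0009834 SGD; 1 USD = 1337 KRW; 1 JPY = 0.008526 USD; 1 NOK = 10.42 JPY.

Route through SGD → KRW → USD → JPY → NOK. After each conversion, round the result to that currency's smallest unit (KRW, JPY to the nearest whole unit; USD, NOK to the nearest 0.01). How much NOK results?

NOK 33,901,626.01

SGD 3,960,000.00 ÷ 0.0009834 = KRW 4,026,845,638
KRW 4,026,845,638 ÷ 1337 = USD 3,011,851.64
USD 3,011,851.64 ÷ 0.008526 = JPY 353,254,943
JPY 353,254,943 ÷ 10.42 = NOK 33,901,626.01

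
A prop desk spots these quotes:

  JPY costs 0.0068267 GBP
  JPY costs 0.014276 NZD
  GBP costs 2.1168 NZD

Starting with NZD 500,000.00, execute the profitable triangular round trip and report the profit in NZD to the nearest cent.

Profit: NZD 6,120.71

Profitable loop is NZD → JPY → GBP → NZD:
NZD 500,000.00 ÷ 0.014276 = JPY 35,023,816
JPY 35,023,816 × 0.0068267 = GBP 239,097.09
GBP 239,097.09 × 2.1168 = NZD 506,120.71
Profit = NZD 506,120.71 − NZD 500,000.00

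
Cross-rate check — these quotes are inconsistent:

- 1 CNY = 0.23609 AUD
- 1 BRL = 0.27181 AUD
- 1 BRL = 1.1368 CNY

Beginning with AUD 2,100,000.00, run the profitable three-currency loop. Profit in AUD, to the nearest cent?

Profitable loop is AUD → CNY → BRL → AUD:
AUD 2,100,000.00 ÷ 0.23609 = CNY 8,894,912.96
CNY 8,894,912.96 ÷ 1.1368 = BRL 7,824,518.79
BRL 7,824,518.79 × 0.27181 = AUD 2,126,782.45
Profit = AUD 2,126,782.45 − AUD 2,100,000.00

Profit: AUD 26,782.45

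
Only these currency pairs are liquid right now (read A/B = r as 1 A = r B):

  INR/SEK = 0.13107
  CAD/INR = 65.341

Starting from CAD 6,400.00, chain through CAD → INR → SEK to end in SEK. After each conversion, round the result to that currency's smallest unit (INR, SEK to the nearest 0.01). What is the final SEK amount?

CAD 6,400.00 × 65.341 = INR 418,182.40
INR 418,182.40 × 0.13107 = SEK 54,811.17

SEK 54,811.17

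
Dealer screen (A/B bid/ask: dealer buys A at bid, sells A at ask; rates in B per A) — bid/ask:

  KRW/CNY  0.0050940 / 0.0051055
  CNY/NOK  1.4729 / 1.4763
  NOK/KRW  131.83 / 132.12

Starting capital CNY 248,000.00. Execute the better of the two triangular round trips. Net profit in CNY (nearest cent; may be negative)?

Best loop CNY → KRW → NOK → CNY:
CNY 248,000.00 ÷ 0.0051055 (buy KRW at ask) = KRW 48,575,066
KRW 48,575,066 ÷ 132.12 (buy NOK at ask) = NOK 367,658.69
NOK 367,658.69 ÷ 1.4763 (buy CNY at ask) = CNY 249,040.64

Net profit: CNY 1,040.64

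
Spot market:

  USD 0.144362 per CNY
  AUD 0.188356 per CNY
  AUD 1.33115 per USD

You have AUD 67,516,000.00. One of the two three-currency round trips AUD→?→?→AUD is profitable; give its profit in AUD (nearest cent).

Profit: AUD 1,366,219.47

Profitable loop is AUD → CNY → USD → AUD:
AUD 67,516,000.00 ÷ 0.188356 = CNY 358,448,894.65
CNY 358,448,894.65 × 0.144362 = USD 51,746,399.33
USD 51,746,399.33 × 1.33115 = AUD 68,882,219.47
Profit = AUD 68,882,219.47 − AUD 67,516,000.00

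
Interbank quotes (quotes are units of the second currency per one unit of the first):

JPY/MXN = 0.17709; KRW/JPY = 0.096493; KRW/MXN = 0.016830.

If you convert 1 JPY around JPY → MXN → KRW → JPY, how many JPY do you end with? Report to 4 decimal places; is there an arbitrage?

1.0153 (arbitrage exists)

Around JPY → MXN → KRW → JPY: 1 × 0.17709 ÷ 0.016830 × 0.096493 = 1.015327
Product > 1; profitable direction is JPY → MXN → KRW → JPY.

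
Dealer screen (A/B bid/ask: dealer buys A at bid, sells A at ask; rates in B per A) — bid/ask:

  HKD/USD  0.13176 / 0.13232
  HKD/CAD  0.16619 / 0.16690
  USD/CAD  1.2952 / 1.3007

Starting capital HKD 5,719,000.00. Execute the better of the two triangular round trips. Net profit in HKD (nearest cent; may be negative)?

Best loop HKD → USD → CAD → HKD:
HKD 5,719,000.00 × 0.13176 (sell HKD at bid) = USD 753,535.44
USD 753,535.44 × 1.2952 (sell USD at bid) = CAD 975,979.10
CAD 975,979.10 ÷ 0.16690 (buy HKD at ask) = HKD 5,847,687.85

Net profit: HKD 128,687.85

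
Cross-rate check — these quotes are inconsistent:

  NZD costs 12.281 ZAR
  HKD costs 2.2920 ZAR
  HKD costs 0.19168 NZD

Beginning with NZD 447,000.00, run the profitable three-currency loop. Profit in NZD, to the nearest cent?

Profit: NZD 12,095.93

Profitable loop is NZD → ZAR → HKD → NZD:
NZD 447,000.00 × 12.281 = ZAR 5,489,607.00
ZAR 5,489,607.00 ÷ 2.2920 = HKD 2,395,116.49
HKD 2,395,116.49 × 0.19168 = NZD 459,095.93
Profit = NZD 459,095.93 − NZD 447,000.00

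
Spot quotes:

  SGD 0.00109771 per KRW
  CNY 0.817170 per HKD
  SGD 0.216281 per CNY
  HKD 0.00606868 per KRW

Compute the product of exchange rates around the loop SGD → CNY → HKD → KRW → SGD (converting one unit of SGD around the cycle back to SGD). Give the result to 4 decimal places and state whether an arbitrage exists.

1.0234 (arbitrage exists)

Around SGD → CNY → HKD → KRW → SGD: 1 ÷ 0.216281 ÷ 0.817170 ÷ 0.00606868 × 0.00109771 = 1.023441
Product > 1; profitable direction is SGD → CNY → HKD → KRW → SGD.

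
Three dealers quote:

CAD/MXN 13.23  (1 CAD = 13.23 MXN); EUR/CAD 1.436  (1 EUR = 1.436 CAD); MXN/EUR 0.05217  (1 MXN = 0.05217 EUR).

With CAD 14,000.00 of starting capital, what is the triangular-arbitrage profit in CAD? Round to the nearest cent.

Profit: CAD 125.15

Profitable loop is CAD → EUR → MXN → CAD:
CAD 14,000.00 ÷ 1.436 = EUR 9,749.30
EUR 9,749.30 ÷ 0.05217 = MXN 186,875.67
MXN 186,875.67 ÷ 13.23 = CAD 14,125.15
Profit = CAD 14,125.15 − CAD 14,000.00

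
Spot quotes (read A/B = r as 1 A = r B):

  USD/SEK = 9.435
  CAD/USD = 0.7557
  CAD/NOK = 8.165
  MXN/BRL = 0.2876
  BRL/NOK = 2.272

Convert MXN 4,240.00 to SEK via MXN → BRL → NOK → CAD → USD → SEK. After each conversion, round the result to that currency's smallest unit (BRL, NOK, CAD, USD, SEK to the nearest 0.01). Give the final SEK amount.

SEK 2,419.32

MXN 4,240.00 × 0.2876 = BRL 1,219.42
BRL 1,219.42 × 2.272 = NOK 2,770.52
NOK 2,770.52 ÷ 8.165 = CAD 339.32
CAD 339.32 × 0.7557 = USD 256.42
USD 256.42 × 9.435 = SEK 2,419.32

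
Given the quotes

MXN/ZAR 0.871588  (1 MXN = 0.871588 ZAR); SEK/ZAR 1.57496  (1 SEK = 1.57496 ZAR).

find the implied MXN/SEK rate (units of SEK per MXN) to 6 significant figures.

1 MXN × 0.871588 = 0.871588 ZAR
0.871588 ZAR ÷ 1.57496 = 0.553403 SEK

MXN/SEK = 0.553403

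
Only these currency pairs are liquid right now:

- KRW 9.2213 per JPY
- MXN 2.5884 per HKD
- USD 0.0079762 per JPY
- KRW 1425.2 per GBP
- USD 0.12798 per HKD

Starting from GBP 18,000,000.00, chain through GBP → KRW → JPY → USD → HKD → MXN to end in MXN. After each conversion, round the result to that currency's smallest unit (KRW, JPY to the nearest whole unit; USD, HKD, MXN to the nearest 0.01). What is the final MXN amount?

GBP 18,000,000.00 × 1425.2 = KRW 25,653,600,000
KRW 25,653,600,000 ÷ 9.2213 = JPY 2,781,993,862
JPY 2,781,993,862 × 0.0079762 = USD 22,189,739.44
USD 22,189,739.44 ÷ 0.12798 = HKD 173,384,430.69
HKD 173,384,430.69 × 2.5884 = MXN 448,788,260.40

MXN 448,788,260.40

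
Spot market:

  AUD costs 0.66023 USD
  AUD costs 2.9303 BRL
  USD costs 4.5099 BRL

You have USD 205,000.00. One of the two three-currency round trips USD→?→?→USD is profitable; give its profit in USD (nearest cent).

Profitable loop is USD → BRL → AUD → USD:
USD 205,000.00 × 4.5099 = BRL 924,529.50
BRL 924,529.50 ÷ 2.9303 = AUD 315,506.77
AUD 315,506.77 × 0.66023 = USD 208,307.04
Profit = USD 208,307.04 − USD 205,000.00

Profit: USD 3,307.04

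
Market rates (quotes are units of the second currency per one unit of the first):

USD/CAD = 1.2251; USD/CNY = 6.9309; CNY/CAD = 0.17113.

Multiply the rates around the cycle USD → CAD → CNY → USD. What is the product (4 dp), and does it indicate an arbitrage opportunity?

1.0329 (arbitrage exists)

Around USD → CAD → CNY → USD: 1 × 1.2251 ÷ 0.17113 ÷ 6.9309 = 1.032894
Product > 1; profitable direction is USD → CAD → CNY → USD.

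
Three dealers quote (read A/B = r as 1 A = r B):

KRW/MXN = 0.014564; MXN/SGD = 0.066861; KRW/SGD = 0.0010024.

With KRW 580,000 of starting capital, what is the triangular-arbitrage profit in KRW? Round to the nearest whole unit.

Profitable loop is KRW → SGD → MXN → KRW:
KRW 580,000 × 0.0010024 = SGD 581.39
SGD 581.39 ÷ 0.066861 = MXN 8,695.53
MXN 8,695.53 ÷ 0.014564 = KRW 597,057
Profit = KRW 597,057 − KRW 580,000

Profit: KRW 17,057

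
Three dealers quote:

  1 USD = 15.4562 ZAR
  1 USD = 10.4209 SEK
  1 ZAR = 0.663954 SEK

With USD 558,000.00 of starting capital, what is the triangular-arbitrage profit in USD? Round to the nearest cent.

Profitable loop is USD → SEK → ZAR → USD:
USD 558,000.00 × 10.4209 = SEK 5,814,862.20
SEK 5,814,862.20 ÷ 0.663954 = ZAR 8,757,929.31
ZAR 8,757,929.31 ÷ 15.4562 = USD 566,628.88
Profit = USD 566,628.88 − USD 558,000.00

Profit: USD 8,628.88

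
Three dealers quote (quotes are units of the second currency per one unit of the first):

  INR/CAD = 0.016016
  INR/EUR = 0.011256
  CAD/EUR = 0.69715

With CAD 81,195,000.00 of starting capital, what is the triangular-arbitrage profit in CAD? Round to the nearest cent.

Profitable loop is CAD → INR → EUR → CAD:
CAD 81,195,000.00 ÷ 0.016016 = INR 5,069,617,882.12
INR 5,069,617,882.12 × 0.011256 = EUR 57,063,618.88
EUR 57,063,618.88 ÷ 0.69715 = CAD 81,852,713.02
Profit = CAD 81,852,713.02 − CAD 81,195,000.00

Profit: CAD 657,713.02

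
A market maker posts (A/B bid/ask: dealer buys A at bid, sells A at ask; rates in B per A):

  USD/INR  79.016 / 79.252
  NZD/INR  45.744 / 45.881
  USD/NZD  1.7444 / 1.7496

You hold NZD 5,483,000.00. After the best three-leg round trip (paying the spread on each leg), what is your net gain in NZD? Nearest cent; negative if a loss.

Best loop NZD → INR → USD → NZD:
NZD 5,483,000.00 × 45.744 (sell NZD at bid) = INR 250,814,352.00
INR 250,814,352.00 ÷ 79.252 (buy USD at ask) = USD 3,164,770.00
USD 3,164,770.00 × 1.7444 (sell USD at bid) = NZD 5,520,624.79

Net profit: NZD 37,624.79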